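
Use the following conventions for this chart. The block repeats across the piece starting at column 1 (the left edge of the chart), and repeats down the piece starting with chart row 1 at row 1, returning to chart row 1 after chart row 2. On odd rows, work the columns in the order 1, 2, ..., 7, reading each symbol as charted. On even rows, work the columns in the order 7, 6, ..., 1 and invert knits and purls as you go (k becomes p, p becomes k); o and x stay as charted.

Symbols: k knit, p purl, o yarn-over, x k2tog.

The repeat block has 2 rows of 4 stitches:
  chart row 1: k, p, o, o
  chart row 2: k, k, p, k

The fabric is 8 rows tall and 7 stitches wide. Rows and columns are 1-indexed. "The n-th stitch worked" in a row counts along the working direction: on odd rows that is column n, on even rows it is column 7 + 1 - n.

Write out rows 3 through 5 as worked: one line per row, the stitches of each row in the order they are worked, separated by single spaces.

Row 3: chart row 1, RS - tile across columns 1-7 and work as-is.
Row 4: chart row 2, WS - tiled (columns 1-7): k k p k k k p; work from column 7 back to 1 with k<->p swapped.
Row 5: chart row 1, RS - tile across columns 1-7 and work as-is.

== ROWS AS WORKED ==
k p o o k p o
k p p p k p p
k p o o k p o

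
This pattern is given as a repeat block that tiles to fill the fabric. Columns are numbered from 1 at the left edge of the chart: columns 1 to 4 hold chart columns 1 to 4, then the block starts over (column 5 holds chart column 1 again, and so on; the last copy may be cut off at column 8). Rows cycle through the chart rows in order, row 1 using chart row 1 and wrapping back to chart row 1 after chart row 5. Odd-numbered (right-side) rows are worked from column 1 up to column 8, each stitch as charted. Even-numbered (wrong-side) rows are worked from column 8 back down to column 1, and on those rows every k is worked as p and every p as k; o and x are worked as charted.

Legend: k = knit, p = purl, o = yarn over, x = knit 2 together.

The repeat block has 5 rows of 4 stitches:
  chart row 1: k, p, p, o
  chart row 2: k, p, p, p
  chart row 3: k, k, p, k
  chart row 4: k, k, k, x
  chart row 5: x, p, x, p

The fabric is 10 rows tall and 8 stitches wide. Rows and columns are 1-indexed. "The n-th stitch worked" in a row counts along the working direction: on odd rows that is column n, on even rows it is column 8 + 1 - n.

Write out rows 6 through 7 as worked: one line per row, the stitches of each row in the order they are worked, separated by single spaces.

Result:
o k k p o k k p
k p p p k p p p

Derivation:
Row 6: chart row 1, WS - tiled (columns 1-8): k p p o k p p o; work from column 8 back to 1 with k<->p swapped.
Row 7: chart row 2, RS - tile across columns 1-8 and work as-is.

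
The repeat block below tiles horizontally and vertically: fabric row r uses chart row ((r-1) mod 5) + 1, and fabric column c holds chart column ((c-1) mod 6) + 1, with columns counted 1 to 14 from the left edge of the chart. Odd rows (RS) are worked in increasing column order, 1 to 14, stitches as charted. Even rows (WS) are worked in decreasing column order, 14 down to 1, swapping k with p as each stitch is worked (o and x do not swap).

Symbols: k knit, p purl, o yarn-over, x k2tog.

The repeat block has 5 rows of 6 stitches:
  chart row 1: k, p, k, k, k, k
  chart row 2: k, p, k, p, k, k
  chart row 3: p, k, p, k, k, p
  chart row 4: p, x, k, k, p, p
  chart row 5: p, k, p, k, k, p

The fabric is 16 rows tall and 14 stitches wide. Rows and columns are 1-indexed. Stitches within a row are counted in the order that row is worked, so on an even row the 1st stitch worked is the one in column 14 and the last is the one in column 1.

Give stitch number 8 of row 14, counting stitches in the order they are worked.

Row 14: (14-1) mod 5 = 3, so use chart row 4. Even row -> WS.
Chart row 4 tiled across columns 1-14: p x k k p p p x k k p p p x
WS row: flip the tiled sequence (start at column 14) and apply k<->p; o and x stay.
Row 14 as worked: x k k k p p x k k k p p x k
The 8th stitch worked is k.

Stitch:
k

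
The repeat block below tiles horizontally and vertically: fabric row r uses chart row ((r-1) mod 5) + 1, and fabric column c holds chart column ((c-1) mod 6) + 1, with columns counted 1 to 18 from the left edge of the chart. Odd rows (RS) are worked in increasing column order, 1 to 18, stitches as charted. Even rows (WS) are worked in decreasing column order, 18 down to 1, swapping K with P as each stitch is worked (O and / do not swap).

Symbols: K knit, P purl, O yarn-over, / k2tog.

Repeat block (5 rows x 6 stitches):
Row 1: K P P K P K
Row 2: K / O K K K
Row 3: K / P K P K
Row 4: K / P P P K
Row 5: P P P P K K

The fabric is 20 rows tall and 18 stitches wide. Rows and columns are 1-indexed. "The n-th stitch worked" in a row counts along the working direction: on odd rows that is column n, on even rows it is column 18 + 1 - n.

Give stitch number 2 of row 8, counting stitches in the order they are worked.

Row 8: (8-1) mod 5 = 2, so use chart row 3. Even row -> WS.
Chart row 3 tiled across columns 1-18: K / P K P K K / P K P K K / P K P K
WS row: flip the tiled sequence (start at column 18) and apply K<->P; O and / stay.
Row 8 as worked: P K P K / P P K P K / P P K P K / P
Counting 2 along the worked row gives K.

Stitch:
K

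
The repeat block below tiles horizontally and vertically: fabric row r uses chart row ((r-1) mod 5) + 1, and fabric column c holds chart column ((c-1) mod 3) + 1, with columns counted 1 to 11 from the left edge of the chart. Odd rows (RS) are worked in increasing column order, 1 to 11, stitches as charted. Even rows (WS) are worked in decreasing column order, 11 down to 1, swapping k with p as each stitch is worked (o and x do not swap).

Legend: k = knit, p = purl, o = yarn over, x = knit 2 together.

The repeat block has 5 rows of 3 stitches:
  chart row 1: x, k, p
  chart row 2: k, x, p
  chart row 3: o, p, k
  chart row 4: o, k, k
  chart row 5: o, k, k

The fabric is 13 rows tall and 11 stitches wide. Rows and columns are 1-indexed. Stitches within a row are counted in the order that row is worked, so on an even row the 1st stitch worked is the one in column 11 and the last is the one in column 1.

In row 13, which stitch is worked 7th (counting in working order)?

Row 13 uses chart row ((13-1) mod 5)+1 = 3. Row 13 is odd, so RS.
Chart row 3 tiled across columns 1-11: o p k o p k o p k o p
Right side: take the tiled row as-is (worked left to right from column 1).
The 7th stitch worked is o.

Stitch:
o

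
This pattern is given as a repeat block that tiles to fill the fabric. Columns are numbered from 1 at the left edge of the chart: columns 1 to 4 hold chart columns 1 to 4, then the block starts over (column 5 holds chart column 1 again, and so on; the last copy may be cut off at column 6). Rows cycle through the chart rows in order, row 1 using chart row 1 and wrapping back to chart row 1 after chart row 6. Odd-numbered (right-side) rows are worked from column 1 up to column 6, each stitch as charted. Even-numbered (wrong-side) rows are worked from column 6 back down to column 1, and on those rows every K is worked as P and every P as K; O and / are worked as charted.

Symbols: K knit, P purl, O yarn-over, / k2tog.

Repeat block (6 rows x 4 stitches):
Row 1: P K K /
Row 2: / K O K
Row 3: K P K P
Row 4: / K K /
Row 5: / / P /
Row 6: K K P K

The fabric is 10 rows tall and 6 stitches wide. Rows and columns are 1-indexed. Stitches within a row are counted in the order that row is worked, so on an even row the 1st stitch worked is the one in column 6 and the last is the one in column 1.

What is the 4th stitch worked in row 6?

For row 6: chart row = ((6-1) mod 6) + 1 = 6; this is a WS (even) row.
Chart row 6 tiled across columns 1-6: K K P K K K
WS: work from column 6 back to column 1 (reverse the tiled row), swapping K<->P (O and / unchanged).
Row 6 as worked: P P P K P P
Counting 4 along the worked row gives K.

== STITCH ==
K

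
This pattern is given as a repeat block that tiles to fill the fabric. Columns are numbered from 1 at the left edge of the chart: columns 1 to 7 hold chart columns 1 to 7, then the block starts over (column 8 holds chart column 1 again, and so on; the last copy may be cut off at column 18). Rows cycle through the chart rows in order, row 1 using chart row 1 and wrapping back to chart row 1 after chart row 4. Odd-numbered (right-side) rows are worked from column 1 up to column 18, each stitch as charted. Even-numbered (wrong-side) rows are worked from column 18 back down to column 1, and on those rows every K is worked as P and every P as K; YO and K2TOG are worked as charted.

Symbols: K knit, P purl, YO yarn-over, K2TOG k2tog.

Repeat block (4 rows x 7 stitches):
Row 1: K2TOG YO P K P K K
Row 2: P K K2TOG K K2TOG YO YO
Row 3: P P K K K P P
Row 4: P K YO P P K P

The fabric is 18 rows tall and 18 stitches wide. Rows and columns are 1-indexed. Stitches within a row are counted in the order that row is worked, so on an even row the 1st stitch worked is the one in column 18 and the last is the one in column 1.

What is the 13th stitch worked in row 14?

Row 14: (14-1) mod 4 = 1, so use chart row 2. Even row -> WS.
Chart row 2 tiled across columns 1-18: P K K2TOG K K2TOG YO YO P K K2TOG K K2TOG YO YO P K K2TOG K
WS row: flip the tiled sequence (start at column 18) and apply K<->P; YO and K2TOG stay.
Row 14 as worked: P K2TOG P K YO YO K2TOG P K2TOG P K YO YO K2TOG P K2TOG P K
Counting 13 along the worked row gives YO.

Stitch:
YO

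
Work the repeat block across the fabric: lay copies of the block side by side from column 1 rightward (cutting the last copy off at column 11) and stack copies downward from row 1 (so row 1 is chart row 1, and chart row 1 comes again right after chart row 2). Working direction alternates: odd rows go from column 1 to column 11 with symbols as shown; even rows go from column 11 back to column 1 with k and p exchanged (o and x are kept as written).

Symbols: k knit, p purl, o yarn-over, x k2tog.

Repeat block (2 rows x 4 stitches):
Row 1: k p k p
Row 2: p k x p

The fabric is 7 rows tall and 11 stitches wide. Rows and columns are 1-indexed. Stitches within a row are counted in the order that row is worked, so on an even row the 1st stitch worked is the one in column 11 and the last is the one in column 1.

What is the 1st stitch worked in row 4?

Row 4 uses chart row ((4-1) mod 2)+1 = 2. Row 4 is even, so WS.
Chart row 2 tiled across columns 1-11: p k x p p k x p p k x
WS: work from column 11 back to column 1 (reverse the tiled row), swapping k<->p (o and x unchanged).
Row 4 as worked: x p k k x p k k x p k
The 1st stitch worked is x.

== STITCH ==
x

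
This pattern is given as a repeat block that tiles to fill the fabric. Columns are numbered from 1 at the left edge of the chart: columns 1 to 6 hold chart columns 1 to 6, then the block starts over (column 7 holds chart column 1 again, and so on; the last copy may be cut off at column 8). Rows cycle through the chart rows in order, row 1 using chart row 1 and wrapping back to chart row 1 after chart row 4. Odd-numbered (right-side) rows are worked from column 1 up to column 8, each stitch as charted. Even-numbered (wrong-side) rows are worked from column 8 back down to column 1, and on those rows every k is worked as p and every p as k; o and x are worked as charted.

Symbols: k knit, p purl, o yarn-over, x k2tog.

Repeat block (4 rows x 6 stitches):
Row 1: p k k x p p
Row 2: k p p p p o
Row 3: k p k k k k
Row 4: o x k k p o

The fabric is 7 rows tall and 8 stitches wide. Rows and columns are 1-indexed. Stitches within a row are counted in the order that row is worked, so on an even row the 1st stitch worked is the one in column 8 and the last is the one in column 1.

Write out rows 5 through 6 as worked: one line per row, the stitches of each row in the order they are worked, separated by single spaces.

Rows as worked:
p k k x p p p k
k p o k k k k p

Derivation:
Row 5: chart row 1, RS - tile across columns 1-8 and work as-is.
Row 6: chart row 2, WS - tiled (columns 1-8): k p p p p o k p; work from column 8 back to 1 with k<->p swapped.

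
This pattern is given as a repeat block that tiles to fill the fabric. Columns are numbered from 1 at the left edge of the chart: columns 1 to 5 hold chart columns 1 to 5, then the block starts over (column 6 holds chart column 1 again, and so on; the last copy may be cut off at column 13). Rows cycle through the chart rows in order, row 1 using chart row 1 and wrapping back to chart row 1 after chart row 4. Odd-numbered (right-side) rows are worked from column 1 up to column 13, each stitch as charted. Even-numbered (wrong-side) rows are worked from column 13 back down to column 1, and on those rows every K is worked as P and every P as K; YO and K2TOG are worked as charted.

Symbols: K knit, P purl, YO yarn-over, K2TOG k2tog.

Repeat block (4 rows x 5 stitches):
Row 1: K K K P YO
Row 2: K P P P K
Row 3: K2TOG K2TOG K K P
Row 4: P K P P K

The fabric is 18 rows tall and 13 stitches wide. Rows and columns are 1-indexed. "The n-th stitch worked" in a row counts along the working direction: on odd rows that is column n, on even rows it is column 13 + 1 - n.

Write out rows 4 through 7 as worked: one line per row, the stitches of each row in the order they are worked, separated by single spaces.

Rows as worked:
K P K P K K P K P K K P K
K K K P YO K K K P YO K K K
K K P P K K K P P K K K P
K2TOG K2TOG K K P K2TOG K2TOG K K P K2TOG K2TOG K

Derivation:
Row 4: chart row 4, WS - tiled (columns 1-13): P K P P K P K P P K P K P; work from column 13 back to 1 with K<->P swapped.
Row 5: chart row 1, RS - tile across columns 1-13 and work as-is.
Row 6: chart row 2, WS - tiled (columns 1-13): K P P P K K P P P K K P P; work from column 13 back to 1 with K<->P swapped.
Row 7: chart row 3, RS - tile across columns 1-13 and work as-is.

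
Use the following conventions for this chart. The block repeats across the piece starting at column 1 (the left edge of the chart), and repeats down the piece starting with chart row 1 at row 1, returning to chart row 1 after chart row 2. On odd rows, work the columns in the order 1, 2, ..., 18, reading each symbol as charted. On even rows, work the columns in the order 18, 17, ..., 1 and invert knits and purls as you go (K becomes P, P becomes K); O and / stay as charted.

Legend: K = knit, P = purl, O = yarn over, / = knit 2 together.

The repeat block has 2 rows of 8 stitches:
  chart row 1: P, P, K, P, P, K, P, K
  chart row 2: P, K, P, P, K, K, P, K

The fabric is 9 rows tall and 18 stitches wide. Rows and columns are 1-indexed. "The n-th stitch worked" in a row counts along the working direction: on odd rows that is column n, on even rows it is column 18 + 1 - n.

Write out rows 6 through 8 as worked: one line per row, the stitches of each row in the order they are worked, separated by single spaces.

Result:
P K P K P P K K P K P K P P K K P K
P P K P P K P K P P K P P K P K P P
P K P K P P K K P K P K P P K K P K

Derivation:
Row 6: chart row 2, WS - tiled (columns 1-18): P K P P K K P K P K P P K K P K P K; work from column 18 back to 1 with K<->P swapped.
Row 7: chart row 1, RS - tile across columns 1-18 and work as-is.
Row 8: chart row 2, WS - tiled (columns 1-18): P K P P K K P K P K P P K K P K P K; work from column 18 back to 1 with K<->P swapped.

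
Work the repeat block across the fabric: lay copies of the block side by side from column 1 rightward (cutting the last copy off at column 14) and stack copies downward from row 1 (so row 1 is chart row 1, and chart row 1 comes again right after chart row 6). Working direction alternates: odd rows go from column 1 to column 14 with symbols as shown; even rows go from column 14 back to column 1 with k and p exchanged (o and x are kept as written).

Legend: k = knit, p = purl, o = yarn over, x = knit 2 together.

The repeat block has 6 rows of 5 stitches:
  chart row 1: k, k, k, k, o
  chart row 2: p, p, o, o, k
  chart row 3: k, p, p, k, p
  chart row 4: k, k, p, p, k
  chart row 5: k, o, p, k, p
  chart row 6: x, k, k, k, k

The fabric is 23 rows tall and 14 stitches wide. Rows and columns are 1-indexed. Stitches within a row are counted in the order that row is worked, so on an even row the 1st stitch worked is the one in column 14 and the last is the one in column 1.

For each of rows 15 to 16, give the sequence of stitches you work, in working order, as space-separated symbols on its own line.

Row 15: chart row 3, RS - tile across columns 1-14 and work as-is.
Row 16: chart row 4, WS - tiled (columns 1-14): k k p p k k k p p k k k p p; work from column 14 back to 1 with k<->p swapped.

Rows as worked:
k p p k p k p p k p k p p k
k k p p p k k p p p k k p p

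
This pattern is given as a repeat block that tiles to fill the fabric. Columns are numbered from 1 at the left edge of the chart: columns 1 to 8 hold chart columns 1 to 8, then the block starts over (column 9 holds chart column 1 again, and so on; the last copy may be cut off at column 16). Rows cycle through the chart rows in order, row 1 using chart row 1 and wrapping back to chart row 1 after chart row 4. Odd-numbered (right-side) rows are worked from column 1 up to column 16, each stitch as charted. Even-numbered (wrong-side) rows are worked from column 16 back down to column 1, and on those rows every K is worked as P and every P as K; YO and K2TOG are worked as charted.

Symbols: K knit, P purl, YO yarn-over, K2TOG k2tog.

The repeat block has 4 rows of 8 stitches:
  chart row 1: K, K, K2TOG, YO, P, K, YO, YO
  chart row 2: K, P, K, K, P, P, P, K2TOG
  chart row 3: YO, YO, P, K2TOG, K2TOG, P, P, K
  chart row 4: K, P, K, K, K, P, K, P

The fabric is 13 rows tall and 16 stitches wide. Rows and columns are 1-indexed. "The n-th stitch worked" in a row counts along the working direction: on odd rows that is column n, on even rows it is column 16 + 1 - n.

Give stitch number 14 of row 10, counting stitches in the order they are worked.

== STITCH ==
P

Derivation:
Row 10 uses chart row ((10-1) mod 4)+1 = 2. Row 10 is even, so WS.
Chart row 2 tiled across columns 1-16: K P K K P P P K2TOG K P K K P P P K2TOG
WS: work from column 16 back to column 1 (reverse the tiled row), swapping K<->P (YO and K2TOG unchanged).
Row 10 as worked: K2TOG K K K P P K P K2TOG K K K P P K P
Counting 14 along the worked row gives P.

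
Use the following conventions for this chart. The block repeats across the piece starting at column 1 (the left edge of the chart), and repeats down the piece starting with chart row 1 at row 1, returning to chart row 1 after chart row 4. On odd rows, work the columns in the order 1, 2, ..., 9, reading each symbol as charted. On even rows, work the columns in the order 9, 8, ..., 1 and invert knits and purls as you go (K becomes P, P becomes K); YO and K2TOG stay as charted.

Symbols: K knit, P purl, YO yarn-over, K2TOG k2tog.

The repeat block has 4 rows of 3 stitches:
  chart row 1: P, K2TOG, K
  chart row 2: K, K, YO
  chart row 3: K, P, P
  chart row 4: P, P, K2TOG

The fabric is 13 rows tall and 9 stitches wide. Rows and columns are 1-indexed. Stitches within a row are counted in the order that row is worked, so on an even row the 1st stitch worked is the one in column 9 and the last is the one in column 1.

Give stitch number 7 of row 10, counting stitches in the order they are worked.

Result:
YO

Derivation:
Row 10: (10-1) mod 4 = 1, so use chart row 2. Even row -> WS.
Chart row 2 tiled across columns 1-9: K K YO K K YO K K YO
Wrong side: read the tiled row from column 9 down to 1 and exchange K with P (leave YO, K2TOG).
Row 10 as worked: YO P P YO P P YO P P
Stitch 7 in working order -> YO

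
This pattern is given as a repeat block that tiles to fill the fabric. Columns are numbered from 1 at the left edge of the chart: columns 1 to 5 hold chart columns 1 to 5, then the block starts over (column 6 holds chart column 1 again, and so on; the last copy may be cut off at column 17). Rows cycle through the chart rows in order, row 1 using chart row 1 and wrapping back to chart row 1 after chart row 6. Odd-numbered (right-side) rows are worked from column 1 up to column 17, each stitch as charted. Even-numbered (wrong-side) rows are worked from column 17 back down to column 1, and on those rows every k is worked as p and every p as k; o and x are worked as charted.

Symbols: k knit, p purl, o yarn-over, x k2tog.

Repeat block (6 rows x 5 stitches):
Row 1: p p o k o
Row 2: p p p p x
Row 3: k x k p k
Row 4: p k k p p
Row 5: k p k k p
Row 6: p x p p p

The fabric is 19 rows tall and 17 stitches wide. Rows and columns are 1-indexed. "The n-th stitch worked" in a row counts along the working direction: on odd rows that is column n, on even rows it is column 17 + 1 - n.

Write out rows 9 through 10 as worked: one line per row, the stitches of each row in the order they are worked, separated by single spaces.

== ROWS AS WORKED ==
k x k p k k x k p k k x k p k k x
p k k k p p k k k p p k k k p p k

Derivation:
Row 9: chart row 3, RS - tile across columns 1-17 and work as-is.
Row 10: chart row 4, WS - tiled (columns 1-17): p k k p p p k k p p p k k p p p k; work from column 17 back to 1 with k<->p swapped.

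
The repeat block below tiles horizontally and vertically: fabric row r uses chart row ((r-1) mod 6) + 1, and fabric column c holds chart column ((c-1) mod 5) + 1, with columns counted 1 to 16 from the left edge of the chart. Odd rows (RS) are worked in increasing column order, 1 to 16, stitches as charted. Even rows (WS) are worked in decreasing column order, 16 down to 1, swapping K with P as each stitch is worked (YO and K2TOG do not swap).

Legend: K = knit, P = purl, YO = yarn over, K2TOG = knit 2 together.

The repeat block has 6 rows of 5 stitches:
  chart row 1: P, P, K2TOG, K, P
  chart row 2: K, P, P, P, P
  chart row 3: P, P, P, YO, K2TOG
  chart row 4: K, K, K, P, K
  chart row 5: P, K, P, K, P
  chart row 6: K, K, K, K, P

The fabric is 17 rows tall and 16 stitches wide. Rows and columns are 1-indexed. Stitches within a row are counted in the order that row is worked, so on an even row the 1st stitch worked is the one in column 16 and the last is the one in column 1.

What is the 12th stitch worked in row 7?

Row 7 uses chart row ((7-1) mod 6)+1 = 1. Row 7 is odd, so RS.
Chart row 1 tiled across columns 1-16: P P K2TOG K P P P K2TOG K P P P K2TOG K P P
Right side: take the tiled row as-is (worked left to right from column 1).
Counting 12 along the worked row gives P.

Result:
P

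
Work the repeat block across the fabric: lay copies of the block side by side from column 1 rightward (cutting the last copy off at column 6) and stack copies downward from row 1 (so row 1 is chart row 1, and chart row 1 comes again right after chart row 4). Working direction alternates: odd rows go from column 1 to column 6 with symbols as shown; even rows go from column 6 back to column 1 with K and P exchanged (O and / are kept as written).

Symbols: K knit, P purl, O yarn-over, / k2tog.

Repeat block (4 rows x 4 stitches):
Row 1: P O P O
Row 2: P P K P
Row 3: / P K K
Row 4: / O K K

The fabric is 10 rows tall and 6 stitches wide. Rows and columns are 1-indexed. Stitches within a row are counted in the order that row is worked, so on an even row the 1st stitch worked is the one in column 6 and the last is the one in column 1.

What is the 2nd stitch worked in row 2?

Row 2 uses chart row ((2-1) mod 4)+1 = 2. Row 2 is even, so WS.
Chart row 2 tiled across columns 1-6: P P K P P P
Wrong side: read the tiled row from column 6 down to 1 and exchange K with P (leave O, /).
Row 2 as worked: K K K P K K
Stitch 2 in working order -> K

Stitch:
K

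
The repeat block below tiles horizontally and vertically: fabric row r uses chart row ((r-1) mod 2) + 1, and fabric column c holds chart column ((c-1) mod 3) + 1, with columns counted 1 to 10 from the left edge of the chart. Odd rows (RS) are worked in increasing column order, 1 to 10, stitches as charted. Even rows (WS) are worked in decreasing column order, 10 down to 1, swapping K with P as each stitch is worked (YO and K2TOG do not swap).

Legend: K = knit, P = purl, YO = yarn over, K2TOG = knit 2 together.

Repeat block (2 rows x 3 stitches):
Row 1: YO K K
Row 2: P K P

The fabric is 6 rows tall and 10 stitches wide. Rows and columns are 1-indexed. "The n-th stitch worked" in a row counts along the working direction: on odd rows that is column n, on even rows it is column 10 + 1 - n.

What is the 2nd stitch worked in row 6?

Result:
K

Derivation:
Row 6 uses chart row ((6-1) mod 2)+1 = 2. Row 6 is even, so WS.
Chart row 2 tiled across columns 1-10: P K P P K P P K P P
Wrong side: read the tiled row from column 10 down to 1 and exchange K with P (leave YO, K2TOG).
Row 6 as worked: K K P K K P K K P K
Stitch 2 in working order -> K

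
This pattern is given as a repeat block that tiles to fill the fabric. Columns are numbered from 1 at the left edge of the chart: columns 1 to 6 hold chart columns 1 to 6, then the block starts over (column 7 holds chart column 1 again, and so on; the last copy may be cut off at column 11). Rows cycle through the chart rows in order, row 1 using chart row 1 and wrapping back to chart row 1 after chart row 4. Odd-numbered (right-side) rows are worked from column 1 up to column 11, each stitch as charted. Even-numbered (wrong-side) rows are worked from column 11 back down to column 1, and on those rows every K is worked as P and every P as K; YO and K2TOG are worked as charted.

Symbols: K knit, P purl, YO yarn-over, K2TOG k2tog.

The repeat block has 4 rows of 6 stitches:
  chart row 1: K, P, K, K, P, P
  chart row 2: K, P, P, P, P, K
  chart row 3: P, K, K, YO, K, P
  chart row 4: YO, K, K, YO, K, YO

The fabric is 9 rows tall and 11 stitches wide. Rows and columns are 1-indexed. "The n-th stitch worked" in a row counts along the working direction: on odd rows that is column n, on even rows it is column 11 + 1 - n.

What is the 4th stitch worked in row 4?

For row 4: chart row = ((4-1) mod 4) + 1 = 4; this is a WS (even) row.
Chart row 4 tiled across columns 1-11: YO K K YO K YO YO K K YO K
WS: work from column 11 back to column 1 (reverse the tiled row), swapping K<->P (YO and K2TOG unchanged).
Row 4 as worked: P YO P P YO YO P YO P P YO
Stitch 4 in working order -> P

Stitch:
P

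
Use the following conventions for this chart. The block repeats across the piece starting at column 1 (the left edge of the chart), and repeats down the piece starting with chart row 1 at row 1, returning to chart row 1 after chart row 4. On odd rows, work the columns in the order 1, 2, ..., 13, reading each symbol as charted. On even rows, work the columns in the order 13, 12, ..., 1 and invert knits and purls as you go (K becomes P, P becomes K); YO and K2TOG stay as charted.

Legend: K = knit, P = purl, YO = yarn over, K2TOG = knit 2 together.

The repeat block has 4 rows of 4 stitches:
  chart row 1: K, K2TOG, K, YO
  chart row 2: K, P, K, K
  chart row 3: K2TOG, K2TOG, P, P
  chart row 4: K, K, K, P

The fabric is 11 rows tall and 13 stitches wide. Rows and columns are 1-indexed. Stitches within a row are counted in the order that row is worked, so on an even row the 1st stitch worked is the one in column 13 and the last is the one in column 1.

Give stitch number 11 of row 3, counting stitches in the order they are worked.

Result:
P

Derivation:
Row 3: (3-1) mod 4 = 2, so use chart row 3. Odd row -> RS.
Chart row 3 tiled across columns 1-13: K2TOG K2TOG P P K2TOG K2TOG P P K2TOG K2TOG P P K2TOG
RS row: no reversal, no swap; stitch n worked = column n.
The 11th stitch worked is P.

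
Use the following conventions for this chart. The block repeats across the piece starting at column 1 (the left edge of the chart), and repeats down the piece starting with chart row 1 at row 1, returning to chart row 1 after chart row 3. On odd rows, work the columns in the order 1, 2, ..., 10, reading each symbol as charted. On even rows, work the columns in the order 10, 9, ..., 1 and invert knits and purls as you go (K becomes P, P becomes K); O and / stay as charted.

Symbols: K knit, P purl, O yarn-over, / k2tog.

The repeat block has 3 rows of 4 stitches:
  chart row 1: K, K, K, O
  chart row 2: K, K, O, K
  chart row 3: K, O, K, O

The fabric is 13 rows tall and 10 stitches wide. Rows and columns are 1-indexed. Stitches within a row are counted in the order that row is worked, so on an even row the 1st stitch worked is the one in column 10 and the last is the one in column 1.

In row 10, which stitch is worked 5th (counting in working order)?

Row 10 uses chart row ((10-1) mod 3)+1 = 1. Row 10 is even, so WS.
Chart row 1 tiled across columns 1-10: K K K O K K K O K K
WS row: flip the tiled sequence (start at column 10) and apply K<->P; O and / stay.
Row 10 as worked: P P O P P P O P P P
Counting 5 along the worked row gives P.

== STITCH ==
P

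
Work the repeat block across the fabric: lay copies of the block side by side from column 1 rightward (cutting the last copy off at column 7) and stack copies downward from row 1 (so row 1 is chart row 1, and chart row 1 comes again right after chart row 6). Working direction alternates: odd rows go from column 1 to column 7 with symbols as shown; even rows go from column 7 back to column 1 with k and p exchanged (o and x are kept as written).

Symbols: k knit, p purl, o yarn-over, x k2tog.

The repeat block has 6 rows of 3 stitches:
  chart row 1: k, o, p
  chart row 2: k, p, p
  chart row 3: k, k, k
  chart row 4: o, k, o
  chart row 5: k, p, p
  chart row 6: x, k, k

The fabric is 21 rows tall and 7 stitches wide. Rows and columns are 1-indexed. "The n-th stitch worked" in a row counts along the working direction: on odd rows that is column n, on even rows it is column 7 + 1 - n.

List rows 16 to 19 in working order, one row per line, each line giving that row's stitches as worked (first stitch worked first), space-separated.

Row 16: chart row 4, WS - tiled (columns 1-7): o k o o k o o; work from column 7 back to 1 with k<->p swapped.
Row 17: chart row 5, RS - tile across columns 1-7 and work as-is.
Row 18: chart row 6, WS - tiled (columns 1-7): x k k x k k x; work from column 7 back to 1 with k<->p swapped.
Row 19: chart row 1, RS - tile across columns 1-7 and work as-is.

Rows as worked:
o o p o o p o
k p p k p p k
x p p x p p x
k o p k o p k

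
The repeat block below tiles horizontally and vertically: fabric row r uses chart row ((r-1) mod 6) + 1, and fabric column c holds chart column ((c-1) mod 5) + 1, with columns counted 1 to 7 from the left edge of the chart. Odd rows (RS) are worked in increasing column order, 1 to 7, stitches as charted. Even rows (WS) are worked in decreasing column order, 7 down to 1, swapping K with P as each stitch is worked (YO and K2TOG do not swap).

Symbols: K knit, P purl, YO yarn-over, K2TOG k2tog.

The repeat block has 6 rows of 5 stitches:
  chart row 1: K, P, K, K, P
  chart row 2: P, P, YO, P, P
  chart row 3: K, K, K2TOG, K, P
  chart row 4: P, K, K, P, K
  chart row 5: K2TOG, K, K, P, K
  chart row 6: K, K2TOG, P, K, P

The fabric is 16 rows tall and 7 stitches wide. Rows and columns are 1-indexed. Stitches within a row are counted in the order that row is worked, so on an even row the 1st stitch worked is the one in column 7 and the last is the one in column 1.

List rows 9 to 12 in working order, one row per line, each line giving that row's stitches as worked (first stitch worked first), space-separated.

Rows as worked:
K K K2TOG K P K K
P K P K P P K
K2TOG K K P K K2TOG K
K2TOG P K P K K2TOG P

Derivation:
Row 9: chart row 3, RS - tile across columns 1-7 and work as-is.
Row 10: chart row 4, WS - tiled (columns 1-7): P K K P K P K; work from column 7 back to 1 with K<->P swapped.
Row 11: chart row 5, RS - tile across columns 1-7 and work as-is.
Row 12: chart row 6, WS - tiled (columns 1-7): K K2TOG P K P K K2TOG; work from column 7 back to 1 with K<->P swapped.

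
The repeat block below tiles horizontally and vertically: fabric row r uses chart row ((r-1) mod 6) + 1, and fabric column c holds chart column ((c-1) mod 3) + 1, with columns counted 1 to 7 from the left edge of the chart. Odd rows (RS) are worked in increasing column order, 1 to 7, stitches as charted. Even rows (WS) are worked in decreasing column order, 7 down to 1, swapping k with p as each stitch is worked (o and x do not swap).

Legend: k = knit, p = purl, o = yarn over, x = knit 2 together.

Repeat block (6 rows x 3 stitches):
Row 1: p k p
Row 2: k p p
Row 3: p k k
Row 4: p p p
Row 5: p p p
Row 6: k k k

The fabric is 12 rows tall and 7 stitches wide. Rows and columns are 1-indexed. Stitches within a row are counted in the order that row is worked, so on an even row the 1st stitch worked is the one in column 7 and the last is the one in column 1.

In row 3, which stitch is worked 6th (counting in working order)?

Row 3: (3-1) mod 6 = 2, so use chart row 3. Odd row -> RS.
Chart row 3 tiled across columns 1-7: p k k p k k p
RS: work column 1 to column 7, symbols as charted — the tiled row is the row as worked.
The 6th stitch worked is k.

== STITCH ==
k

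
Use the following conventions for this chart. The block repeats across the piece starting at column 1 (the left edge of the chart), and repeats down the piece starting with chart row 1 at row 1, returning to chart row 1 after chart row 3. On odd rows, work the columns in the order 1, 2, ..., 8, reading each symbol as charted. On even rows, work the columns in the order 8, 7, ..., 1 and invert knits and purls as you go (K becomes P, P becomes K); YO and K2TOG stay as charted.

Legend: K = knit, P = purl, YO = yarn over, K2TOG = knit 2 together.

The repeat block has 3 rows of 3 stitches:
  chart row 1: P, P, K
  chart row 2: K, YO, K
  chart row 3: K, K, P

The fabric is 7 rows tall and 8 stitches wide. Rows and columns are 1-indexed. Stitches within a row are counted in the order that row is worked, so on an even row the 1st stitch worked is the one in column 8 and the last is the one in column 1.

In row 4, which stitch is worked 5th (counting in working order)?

For row 4: chart row = ((4-1) mod 3) + 1 = 1; this is a WS (even) row.
Chart row 1 tiled across columns 1-8: P P K P P K P P
WS row: flip the tiled sequence (start at column 8) and apply K<->P; YO and K2TOG stay.
Row 4 as worked: K K P K K P K K
Stitch 5 in working order -> K

== STITCH ==
K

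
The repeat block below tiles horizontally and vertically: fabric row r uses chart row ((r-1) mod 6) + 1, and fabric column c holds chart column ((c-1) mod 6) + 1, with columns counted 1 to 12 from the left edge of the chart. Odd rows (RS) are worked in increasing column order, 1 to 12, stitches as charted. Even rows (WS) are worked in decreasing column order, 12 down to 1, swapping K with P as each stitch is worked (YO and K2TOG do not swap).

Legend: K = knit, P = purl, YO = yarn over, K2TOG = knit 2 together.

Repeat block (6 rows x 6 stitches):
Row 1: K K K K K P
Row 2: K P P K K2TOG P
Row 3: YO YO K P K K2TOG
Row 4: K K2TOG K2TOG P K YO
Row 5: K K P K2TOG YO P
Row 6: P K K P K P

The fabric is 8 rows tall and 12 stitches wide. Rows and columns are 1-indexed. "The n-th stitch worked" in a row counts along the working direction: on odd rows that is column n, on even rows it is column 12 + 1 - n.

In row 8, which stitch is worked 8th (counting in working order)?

Stitch:
K2TOG

Derivation:
Row 8 uses chart row ((8-1) mod 6)+1 = 2. Row 8 is even, so WS.
Chart row 2 tiled across columns 1-12: K P P K K2TOG P K P P K K2TOG P
WS: work from column 12 back to column 1 (reverse the tiled row), swapping K<->P (YO and K2TOG unchanged).
Row 8 as worked: K K2TOG P K K P K K2TOG P K K P
Counting 8 along the worked row gives K2TOG.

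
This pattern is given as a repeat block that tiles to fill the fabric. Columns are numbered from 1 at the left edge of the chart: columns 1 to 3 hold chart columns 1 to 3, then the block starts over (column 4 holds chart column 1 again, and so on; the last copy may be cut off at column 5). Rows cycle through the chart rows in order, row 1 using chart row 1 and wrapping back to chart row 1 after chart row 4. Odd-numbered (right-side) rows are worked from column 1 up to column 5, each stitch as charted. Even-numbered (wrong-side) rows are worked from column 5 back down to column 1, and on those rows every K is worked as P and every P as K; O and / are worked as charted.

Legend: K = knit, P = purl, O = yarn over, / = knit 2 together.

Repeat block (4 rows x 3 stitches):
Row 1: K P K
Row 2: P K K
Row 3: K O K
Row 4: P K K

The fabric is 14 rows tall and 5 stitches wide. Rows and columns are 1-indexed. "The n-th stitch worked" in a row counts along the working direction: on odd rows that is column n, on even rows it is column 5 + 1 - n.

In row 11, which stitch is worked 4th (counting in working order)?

Result:
K

Derivation:
Row 11 uses chart row ((11-1) mod 4)+1 = 3. Row 11 is odd, so RS.
Chart row 3 tiled across columns 1-5: K O K K O
RS row: no reversal, no swap; stitch n worked = column n.
Counting 4 along the worked row gives K.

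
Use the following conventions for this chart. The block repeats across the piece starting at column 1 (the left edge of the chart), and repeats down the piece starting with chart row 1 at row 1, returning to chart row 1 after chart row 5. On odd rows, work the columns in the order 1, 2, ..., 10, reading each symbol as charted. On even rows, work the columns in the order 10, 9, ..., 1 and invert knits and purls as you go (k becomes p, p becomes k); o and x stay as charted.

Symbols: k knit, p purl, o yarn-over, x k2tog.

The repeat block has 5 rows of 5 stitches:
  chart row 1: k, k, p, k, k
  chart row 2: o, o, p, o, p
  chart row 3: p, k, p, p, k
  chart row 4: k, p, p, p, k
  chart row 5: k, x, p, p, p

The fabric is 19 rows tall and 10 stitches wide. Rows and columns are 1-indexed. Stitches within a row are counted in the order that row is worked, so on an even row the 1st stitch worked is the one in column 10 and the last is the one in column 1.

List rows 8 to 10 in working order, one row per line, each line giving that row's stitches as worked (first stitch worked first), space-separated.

Rows as worked:
p k k p k p k k p k
k p p p k k p p p k
k k k x p k k k x p

Derivation:
Row 8: chart row 3, WS - tiled (columns 1-10): p k p p k p k p p k; work from column 10 back to 1 with k<->p swapped.
Row 9: chart row 4, RS - tile across columns 1-10 and work as-is.
Row 10: chart row 5, WS - tiled (columns 1-10): k x p p p k x p p p; work from column 10 back to 1 with k<->p swapped.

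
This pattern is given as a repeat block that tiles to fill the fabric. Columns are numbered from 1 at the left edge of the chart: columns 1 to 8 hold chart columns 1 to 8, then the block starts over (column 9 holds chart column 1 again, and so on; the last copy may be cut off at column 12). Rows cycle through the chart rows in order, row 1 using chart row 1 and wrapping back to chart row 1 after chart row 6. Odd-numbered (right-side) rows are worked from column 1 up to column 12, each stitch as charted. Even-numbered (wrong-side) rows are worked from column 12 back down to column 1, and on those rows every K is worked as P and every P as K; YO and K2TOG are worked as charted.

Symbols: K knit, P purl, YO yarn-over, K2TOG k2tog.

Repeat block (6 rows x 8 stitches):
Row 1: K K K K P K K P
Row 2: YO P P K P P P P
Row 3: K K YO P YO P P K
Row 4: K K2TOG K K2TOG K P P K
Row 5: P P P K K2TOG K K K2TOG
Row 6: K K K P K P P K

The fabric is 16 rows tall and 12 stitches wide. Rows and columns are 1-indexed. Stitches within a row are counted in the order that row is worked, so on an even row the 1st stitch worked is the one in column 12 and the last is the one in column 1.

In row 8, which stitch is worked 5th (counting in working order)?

Row 8 uses chart row ((8-1) mod 6)+1 = 2. Row 8 is even, so WS.
Chart row 2 tiled across columns 1-12: YO P P K P P P P YO P P K
WS row: flip the tiled sequence (start at column 12) and apply K<->P; YO and K2TOG stay.
Row 8 as worked: P K K YO K K K K P K K YO
The 5th stitch worked is K.

Result:
K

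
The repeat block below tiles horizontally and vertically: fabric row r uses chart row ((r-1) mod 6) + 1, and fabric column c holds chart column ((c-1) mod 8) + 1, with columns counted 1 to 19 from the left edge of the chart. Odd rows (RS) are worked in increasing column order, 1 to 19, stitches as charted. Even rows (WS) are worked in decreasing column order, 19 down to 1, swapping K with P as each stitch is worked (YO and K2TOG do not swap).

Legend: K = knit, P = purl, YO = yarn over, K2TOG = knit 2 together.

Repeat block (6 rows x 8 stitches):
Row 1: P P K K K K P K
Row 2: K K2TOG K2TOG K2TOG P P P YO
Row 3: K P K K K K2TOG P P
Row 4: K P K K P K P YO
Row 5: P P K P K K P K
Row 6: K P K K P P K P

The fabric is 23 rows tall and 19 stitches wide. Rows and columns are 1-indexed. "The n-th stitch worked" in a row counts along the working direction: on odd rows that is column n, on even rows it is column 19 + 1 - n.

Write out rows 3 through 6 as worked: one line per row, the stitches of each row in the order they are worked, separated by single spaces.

Result:
K P K K K K2TOG P P K P K K K K2TOG P P K P K
P K P YO K P K P P K P YO K P K P P K P
P P K P K K P K P P K P K K P K P P K
P K P K P K K P P K P K P K K P P K P

Derivation:
Row 3: chart row 3, RS - tile across columns 1-19 and work as-is.
Row 4: chart row 4, WS - tiled (columns 1-19): K P K K P K P YO K P K K P K P YO K P K; work from column 19 back to 1 with K<->P swapped.
Row 5: chart row 5, RS - tile across columns 1-19 and work as-is.
Row 6: chart row 6, WS - tiled (columns 1-19): K P K K P P K P K P K K P P K P K P K; work from column 19 back to 1 with K<->P swapped.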